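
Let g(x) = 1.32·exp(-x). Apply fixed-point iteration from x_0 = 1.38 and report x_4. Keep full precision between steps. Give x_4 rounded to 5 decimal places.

x_1 = g(1.380000) = 0.332084
x_2 = g(0.332084) = 0.947004
x_3 = g(0.947004) = 0.512030
x_4 = g(0.512030) = 0.791047

0.79105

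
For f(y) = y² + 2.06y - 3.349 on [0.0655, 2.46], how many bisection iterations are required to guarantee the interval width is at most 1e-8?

Initial width b − a = 2.46 − 0.0655 = 2.394500.
After n steps the width is (b−a)/2^n; need (b−a)/2^n ≤ 1e-8.
So n ≥ log₂(2.394500/1e-8) = log₂(239450000.0000) ≈ 27.8351.
Hence n = 28.

28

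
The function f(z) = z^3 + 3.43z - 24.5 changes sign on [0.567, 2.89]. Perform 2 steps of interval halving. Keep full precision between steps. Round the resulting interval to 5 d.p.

f(0.567000) = -22.372906, f(2.890000) = 9.550269 (opposite signs)
step 1: m = 1.728500, f(m) = -13.406984 < 0 → root in [1.728500, 2.890000]
step 2: m = 2.309250, f(m) = -4.264884 < 0 → root in [2.309250, 2.890000]

[2.30925, 2.89000]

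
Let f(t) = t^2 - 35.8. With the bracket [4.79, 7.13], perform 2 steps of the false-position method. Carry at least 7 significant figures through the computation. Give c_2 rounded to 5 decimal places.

5.97318

False-position update: c = (a·f(b) − b·f(a))/(f(b) − f(a)); replace the endpoint whose sign matches f(c).
f(4.790000) = -12.855900, f(7.130000) = 15.036900
step 1: c = 5.868515, f(c) = -1.360531 < 0 → new bracket [5.868515, 7.130000]
step 2: c = 5.973183, f(c) = -0.121082 < 0 → new bracket [5.973183, 7.130000]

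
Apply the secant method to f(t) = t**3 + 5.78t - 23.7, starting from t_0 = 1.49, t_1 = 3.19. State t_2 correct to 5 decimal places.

f(t_0) = -11.779851, f(t_1) = 27.199959
t_2 = 3.190000 - (27.199959)·(3.190000 - 1.490000)/(27.199959 - (-11.779851)) = 2.003747; f(t_2) = -4.073300

2.00375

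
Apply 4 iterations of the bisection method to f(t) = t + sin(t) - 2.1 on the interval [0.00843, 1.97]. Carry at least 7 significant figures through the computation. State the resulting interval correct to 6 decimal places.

f(0.008430) = -2.083140, f(1.970000) = 0.791371 (opposite signs)
step 1: m = 0.989215, f(m) = -0.275190 < 0 → root in [0.989215, 1.970000]
step 2: m = 1.479607, f(m) = 0.375453 > 0 → root in [0.989215, 1.479607]
step 3: m = 1.234411, f(m) = 0.078365 > 0 → root in [0.989215, 1.234411]
step 4: m = 1.111813, f(m) = -0.091683 < 0 → root in [1.111813, 1.234411]

[1.111813, 1.234411]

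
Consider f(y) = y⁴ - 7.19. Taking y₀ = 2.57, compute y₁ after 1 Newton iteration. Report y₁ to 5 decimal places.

2.03339

Newton update: y ← y − f(y)/f'(y).
f'(y) = 4y³
y_0 = 2.570000: f = 36.434704, f' = 67.898372 → y_1 = 2.570000 - (36.434704)/(67.898372) = 2.033394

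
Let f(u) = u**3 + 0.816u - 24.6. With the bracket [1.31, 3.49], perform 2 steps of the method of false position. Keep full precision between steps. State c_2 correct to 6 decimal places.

f(1.310000) = -21.282949, f(3.490000) = 20.756389
step 1: c = 2.413653, f(c) = -8.569196 < 0 → new bracket [2.413653, 3.490000]
step 2: c = 2.728171, f(c) = -2.068264 < 0 → new bracket [2.728171, 3.490000]

2.728171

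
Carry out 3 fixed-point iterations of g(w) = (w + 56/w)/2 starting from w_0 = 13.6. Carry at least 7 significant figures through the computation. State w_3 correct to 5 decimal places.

7.48407

w_1 = g(13.600000) = 8.858824
w_2 = g(8.858824) = 7.590102
w_3 = g(7.590102) = 7.484066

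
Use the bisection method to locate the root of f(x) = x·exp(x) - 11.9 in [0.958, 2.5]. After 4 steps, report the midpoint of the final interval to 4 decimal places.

1.8736

f(0.958000) = -9.402994, f(2.500000) = 18.556235 (opposite signs)
step 1: m = 1.729000, f(m) = -2.157057 < 0 → root in [1.729000, 2.500000]
step 2: m = 2.114500, f(m) = 5.619567 > 0 → root in [1.729000, 2.114500]
step 3: m = 1.921750, f(m) = 1.231136 > 0 → root in [1.729000, 1.921750]
step 4: m = 1.825375, f(m) = -0.573326 < 0 → root in [1.825375, 1.921750]
Midpoint of [1.825375, 1.921750] = 1.873563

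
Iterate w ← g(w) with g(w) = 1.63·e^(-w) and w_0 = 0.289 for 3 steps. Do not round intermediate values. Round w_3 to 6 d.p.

w_1 = g(0.289000) = 1.220890
w_2 = g(1.220890) = 0.480797
w_3 = g(0.480797) = 1.007813

1.007813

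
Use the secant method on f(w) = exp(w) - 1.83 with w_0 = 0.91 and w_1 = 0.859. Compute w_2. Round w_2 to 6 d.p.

0.639846

f(w_0) = 0.654323, f(w_1) = 0.530799
w_2 = 0.859000 - (0.530799)·(0.859000 - 0.910000)/(0.530799 - (0.654323)) = 0.639846; f(w_2) = 0.066189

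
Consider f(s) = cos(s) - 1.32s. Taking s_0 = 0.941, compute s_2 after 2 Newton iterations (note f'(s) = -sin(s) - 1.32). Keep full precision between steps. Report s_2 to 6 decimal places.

0.617678

s_0 = 0.941000: f = -0.653140, f' = -2.128147 → s_1 = 0.941000 - (-0.653140)/(-2.128147) = 0.634095
s_1 = 0.634095: f = -0.031397, f' = -1.912448 → s_2 = 0.634095 - (-0.031397)/(-1.912448) = 0.617678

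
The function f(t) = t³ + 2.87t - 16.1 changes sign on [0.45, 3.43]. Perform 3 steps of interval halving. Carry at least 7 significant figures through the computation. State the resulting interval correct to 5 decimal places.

[1.94000, 2.31250]

f(0.450000) = -14.717375, f(3.430000) = 34.097707 (opposite signs)
step 1: m = 1.940000, f(m) = -3.230816 < 0 → root in [1.940000, 3.430000]
step 2: m = 2.685000, f(m) = 10.962719 > 0 → root in [1.940000, 2.685000]
step 3: m = 2.312500, f(m) = 2.903330 > 0 → root in [1.940000, 2.312500]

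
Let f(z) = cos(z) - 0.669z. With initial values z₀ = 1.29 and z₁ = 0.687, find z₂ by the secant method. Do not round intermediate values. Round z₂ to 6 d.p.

0.897209

f(z_0) = -0.585889, f(z_1) = 0.313549
z_2 = 0.687000 - (0.313549)·(0.687000 - 1.290000)/(0.313549 - (-0.585889)) = 0.897209; f(z_2) = 0.023561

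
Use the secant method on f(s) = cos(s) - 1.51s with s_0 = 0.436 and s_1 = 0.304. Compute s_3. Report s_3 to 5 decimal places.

f(s_0) = 0.248088, f(s_1) = 0.495107
s_2 = 0.304000 - (0.495107)·(0.304000 - 0.436000)/(0.495107 - (0.248088)) = 0.568572; f(s_2) = -0.015872
s_3 = 0.568572 - (-0.015872)·(0.568572 - 0.304000)/(-0.015872 - (0.495107)) = 0.560353; f(s_3) = 0.000934

0.56035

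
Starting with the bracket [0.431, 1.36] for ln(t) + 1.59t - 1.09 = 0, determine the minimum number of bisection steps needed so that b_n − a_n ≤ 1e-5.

17

Initial width b − a = 1.36 − 0.431 = 0.929000.
After n steps the width is (b−a)/2^n; need (b−a)/2^n ≤ 1e-5.
So n ≥ log₂(0.929000/1e-5) = log₂(92900.0000) ≈ 16.5034.
Hence n = 17.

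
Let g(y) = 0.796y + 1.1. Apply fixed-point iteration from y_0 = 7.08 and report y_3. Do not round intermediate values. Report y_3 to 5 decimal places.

6.24343

y_1 = g(7.080000) = 6.735680
y_2 = g(6.735680) = 6.461601
y_3 = g(6.461601) = 6.243435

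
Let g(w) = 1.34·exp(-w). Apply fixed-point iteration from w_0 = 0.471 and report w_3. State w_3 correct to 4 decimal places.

w_1 = g(0.471000) = 0.836666
w_2 = g(0.836666) = 0.580424
w_3 = g(0.580424) = 0.749946

0.7499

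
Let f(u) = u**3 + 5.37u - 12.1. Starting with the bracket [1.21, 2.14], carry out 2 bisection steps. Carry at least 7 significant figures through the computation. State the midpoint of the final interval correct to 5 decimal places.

f(1.210000) = -3.830739, f(2.140000) = 9.192144 (opposite signs)
step 1: m = 1.675000, f(m) = 1.594172 > 0 → root in [1.210000, 1.675000]
step 2: m = 1.442500, f(m) = -1.352212 < 0 → root in [1.442500, 1.675000]
Midpoint of [1.442500, 1.675000] = 1.558750

1.55875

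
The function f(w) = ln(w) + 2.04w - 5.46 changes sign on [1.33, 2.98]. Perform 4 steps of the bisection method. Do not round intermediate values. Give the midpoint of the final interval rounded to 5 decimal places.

2.30969

f(1.330000) = -2.461621, f(2.980000) = 1.711123 (opposite signs)
step 1: m = 2.155000, f(m) = -0.296009 < 0 → root in [2.155000, 2.980000]
step 2: m = 2.567500, f(m) = 0.720633 > 0 → root in [2.155000, 2.567500]
step 3: m = 2.361250, f(m) = 0.216141 > 0 → root in [2.155000, 2.361250]
step 4: m = 2.258125, f(m) = -0.038890 < 0 → root in [2.258125, 2.361250]
Midpoint of [2.258125, 2.361250] = 2.309687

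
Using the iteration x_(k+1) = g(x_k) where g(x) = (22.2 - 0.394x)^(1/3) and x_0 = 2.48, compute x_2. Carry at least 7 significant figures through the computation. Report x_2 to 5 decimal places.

x_1 = g(2.480000) = 2.768650
x_2 = g(2.768650) = 2.763696

2.76370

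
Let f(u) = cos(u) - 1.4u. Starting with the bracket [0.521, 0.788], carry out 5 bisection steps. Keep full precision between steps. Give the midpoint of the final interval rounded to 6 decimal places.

f(0.521000) = 0.137922, f(0.788000) = -0.397935 (opposite signs)
step 1: m = 0.654500, f(m) = -0.122948 < 0 → root in [0.521000, 0.654500]
step 2: m = 0.587750, f(m) = 0.009340 > 0 → root in [0.587750, 0.654500]
step 3: m = 0.621125, f(m) = -0.056351 < 0 → root in [0.587750, 0.621125]
step 4: m = 0.604437, f(m) = -0.023391 < 0 → root in [0.587750, 0.604437]
step 5: m = 0.596094, f(m) = -0.006996 < 0 → root in [0.587750, 0.596094]
Midpoint of [0.587750, 0.596094] = 0.591922

0.591922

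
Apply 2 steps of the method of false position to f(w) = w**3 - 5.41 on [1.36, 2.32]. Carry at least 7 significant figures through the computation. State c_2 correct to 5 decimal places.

f(1.360000) = -2.894544, f(2.320000) = 7.077168
step 1: c = 1.638665, f(c) = -1.009823 < 0 → new bracket [1.638665, 2.320000]
step 2: c = 1.723743, f(c) = -0.288261 < 0 → new bracket [1.723743, 2.320000]

1.72374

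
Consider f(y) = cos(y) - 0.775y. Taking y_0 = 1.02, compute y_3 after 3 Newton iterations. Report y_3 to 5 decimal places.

f'(y) = -sin(y) - 0.775
y_0 = 1.020000: f = -0.267134, f' = -1.627108 → y_1 = 1.020000 - (-0.267134)/(-1.627108) = 0.855823
y_1 = 0.855823: f = -0.007665, f' = -1.530111 → y_2 = 0.855823 - (-0.007665)/(-1.530111) = 0.850813
y_2 = 0.850813: f = -0.000008, f' = -1.526817 → y_3 = 0.850813 - (-0.000008)/(-1.526817) = 0.850808

0.85081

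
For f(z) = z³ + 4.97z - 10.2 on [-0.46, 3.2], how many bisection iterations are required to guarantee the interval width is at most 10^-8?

Initial width b − a = 3.2 − -0.46 = 3.660000.
After n steps the width is (b−a)/2^n; need (b−a)/2^n ≤ 10^-8.
So n ≥ log₂(3.660000/10^-8) = log₂(366000000.0000) ≈ 28.4473.
Hence n = 29.

29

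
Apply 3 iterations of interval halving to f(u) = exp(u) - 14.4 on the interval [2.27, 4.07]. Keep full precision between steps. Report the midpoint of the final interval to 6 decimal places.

f(2.270000) = -4.720599, f(4.070000) = 44.156963 (opposite signs)
step 1: m = 3.170000, f(m) = 9.407484 > 0 → root in [2.270000, 3.170000]
step 2: m = 2.720000, f(m) = 0.780322 > 0 → root in [2.270000, 2.720000]
step 3: m = 2.495000, f(m) = -2.278266 < 0 → root in [2.495000, 2.720000]
Midpoint of [2.495000, 2.720000] = 2.607500

2.607500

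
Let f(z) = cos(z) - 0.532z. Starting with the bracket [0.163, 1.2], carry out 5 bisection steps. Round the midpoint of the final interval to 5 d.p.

f(0.163000) = 0.900029, f(1.200000) = -0.276042 (opposite signs)
step 1: m = 0.681500, f(m) = 0.414071 > 0 → root in [0.681500, 1.200000]
step 2: m = 0.940750, f(m) = 0.088703 > 0 → root in [0.940750, 1.200000]
step 3: m = 1.070375, f(m) = -0.089644 < 0 → root in [0.940750, 1.070375]
step 4: m = 1.005562, f(m) = 0.000654 > 0 → root in [1.005562, 1.070375]
step 5: m = 1.037969, f(m) = -0.044228 < 0 → root in [1.005562, 1.037969]
Midpoint of [1.005562, 1.037969] = 1.021766

1.02177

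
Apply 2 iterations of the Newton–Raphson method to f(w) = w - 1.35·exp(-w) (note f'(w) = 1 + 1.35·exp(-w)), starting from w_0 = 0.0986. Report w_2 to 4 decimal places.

0.6811

Newton update: w ← w − f(w)/f'(w).
w_0 = 0.098600: f = -1.124642, f' = 2.223242 → w_1 = 0.098600 - (-1.124642)/(2.223242) = 0.604457
w_1 = 0.604457: f = -0.133144, f' = 1.737601 → w_2 = 0.604457 - (-0.133144)/(1.737601) = 0.681082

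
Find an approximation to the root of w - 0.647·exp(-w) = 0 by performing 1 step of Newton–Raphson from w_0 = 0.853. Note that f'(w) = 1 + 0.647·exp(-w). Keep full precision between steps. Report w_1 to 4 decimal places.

w_0 = 0.853000: f = 0.577291, f' = 1.275709 → w_1 = 0.853000 - (0.577291)/(1.275709) = 0.400474

0.4005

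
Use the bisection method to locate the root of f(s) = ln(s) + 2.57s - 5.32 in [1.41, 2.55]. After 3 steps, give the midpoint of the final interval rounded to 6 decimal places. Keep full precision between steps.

f(1.410000) = -1.352710, f(2.550000) = 2.169593 (opposite signs)
step 1: m = 1.980000, f(m) = 0.451697 > 0 → root in [1.410000, 1.980000]
step 2: m = 1.695000, f(m) = -0.436167 < 0 → root in [1.695000, 1.980000]
step 3: m = 1.837500, f(m) = 0.010781 > 0 → root in [1.695000, 1.837500]
Midpoint of [1.695000, 1.837500] = 1.766250

1.766250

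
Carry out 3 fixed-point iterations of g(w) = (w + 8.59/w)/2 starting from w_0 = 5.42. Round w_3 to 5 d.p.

2.93124

w_1 = g(5.420000) = 3.502435
w_2 = g(3.502435) = 2.977507
w_3 = g(2.977507) = 2.931235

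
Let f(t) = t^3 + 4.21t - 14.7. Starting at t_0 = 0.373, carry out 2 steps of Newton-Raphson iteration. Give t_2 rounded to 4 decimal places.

2.2966

Newton update: t ← t − f(t)/f'(t).
f'(t) = 3t^2 + 4.21
t_0 = 0.373000: f = -13.077775, f' = 4.627387 → t_1 = 0.373000 - (-13.077775)/(4.627387) = 3.199168
t_1 = 3.199168: f = 31.510959, f' = 34.914035 → t_2 = 3.199168 - (31.510959)/(34.914035) = 2.296639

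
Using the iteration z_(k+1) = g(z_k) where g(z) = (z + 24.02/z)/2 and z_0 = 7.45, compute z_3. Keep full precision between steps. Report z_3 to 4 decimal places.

4.9011

z_1 = g(7.450000) = 5.337081
z_2 = g(5.337081) = 4.918834
z_3 = g(4.918834) = 4.901053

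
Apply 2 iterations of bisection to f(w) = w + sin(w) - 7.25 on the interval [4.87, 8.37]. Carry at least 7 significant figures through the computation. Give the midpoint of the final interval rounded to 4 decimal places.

7.0575

f(4.870000) = -3.367605, f(8.370000) = 1.989791 (opposite signs)
step 1: m = 6.620000, f(m) = -0.299518 < 0 → root in [6.620000, 8.370000]
step 2: m = 7.495000, f(m) = 1.181255 > 0 → root in [6.620000, 7.495000]
Midpoint of [6.620000, 7.495000] = 7.057500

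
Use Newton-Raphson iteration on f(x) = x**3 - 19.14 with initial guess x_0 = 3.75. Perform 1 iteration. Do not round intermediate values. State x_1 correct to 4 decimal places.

f'(x) = 3x**2
x_0 = 3.750000: f = 33.594375, f' = 42.187500 → x_1 = 3.750000 - (33.594375)/(42.187500) = 2.953689

2.9537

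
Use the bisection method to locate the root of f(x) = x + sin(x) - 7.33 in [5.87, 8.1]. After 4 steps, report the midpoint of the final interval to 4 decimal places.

f(5.870000) = -1.861529, f(8.100000) = 1.739890 (opposite signs)
step 1: m = 6.985000, f(m) = 0.300605 > 0 → root in [5.870000, 6.985000]
step 2: m = 6.427500, f(m) = -0.758686 < 0 → root in [6.427500, 6.985000]
step 3: m = 6.706250, f(m) = -0.213193 < 0 → root in [6.706250, 6.985000]
step 4: m = 6.845625, f(m) = 0.048877 > 0 → root in [6.706250, 6.845625]
Midpoint of [6.706250, 6.845625] = 6.775937

6.7759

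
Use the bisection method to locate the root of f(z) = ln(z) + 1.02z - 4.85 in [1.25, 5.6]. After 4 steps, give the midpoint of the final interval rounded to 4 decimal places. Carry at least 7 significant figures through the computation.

3.5609

f(1.250000) = -3.351856, f(5.600000) = 2.584767 (opposite signs)
step 1: m = 3.425000, f(m) = -0.125399 < 0 → root in [3.425000, 5.600000]
step 2: m = 4.512500, f(m) = 1.259601 > 0 → root in [3.425000, 4.512500]
step 3: m = 3.968750, f(m) = 0.576576 > 0 → root in [3.425000, 3.968750]
step 4: m = 3.696875, f(m) = 0.228300 > 0 → root in [3.425000, 3.696875]
Midpoint of [3.425000, 3.696875] = 3.560937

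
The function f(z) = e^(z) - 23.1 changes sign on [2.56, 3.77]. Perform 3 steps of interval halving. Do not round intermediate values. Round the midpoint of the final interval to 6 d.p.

f(2.560000) = -10.164183, f(3.770000) = 20.280065 (opposite signs)
step 1: m = 3.165000, f(m) = 0.588744 > 0 → root in [2.560000, 3.165000]
step 2: m = 2.862500, f(m) = -5.594765 < 0 → root in [2.862500, 3.165000]
step 3: m = 3.013750, f(m) = -2.736380 < 0 → root in [3.013750, 3.165000]
Midpoint of [3.013750, 3.165000] = 3.089375

3.089375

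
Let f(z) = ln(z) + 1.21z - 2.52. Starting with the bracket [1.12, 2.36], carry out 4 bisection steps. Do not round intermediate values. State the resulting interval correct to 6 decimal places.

f(1.120000) = -1.051471, f(2.360000) = 1.194262 (opposite signs)
step 1: m = 1.740000, f(m) = 0.139285 > 0 → root in [1.120000, 1.740000]
step 2: m = 1.430000, f(m) = -0.432026 < 0 → root in [1.430000, 1.740000]
step 3: m = 1.585000, f(m) = -0.141566 < 0 → root in [1.585000, 1.740000]
step 4: m = 1.662500, f(m) = -0.000053 < 0 → root in [1.662500, 1.740000]

[1.662500, 1.740000]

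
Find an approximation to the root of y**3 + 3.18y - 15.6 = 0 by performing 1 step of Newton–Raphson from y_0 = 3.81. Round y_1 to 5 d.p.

2.70099

Newton update: y ← y − f(y)/f'(y).
f'(y) = 3y**2 + 3.18
y_0 = 3.810000: f = 51.822141, f' = 46.728300 → y_1 = 3.810000 - (51.822141)/(46.728300) = 2.700990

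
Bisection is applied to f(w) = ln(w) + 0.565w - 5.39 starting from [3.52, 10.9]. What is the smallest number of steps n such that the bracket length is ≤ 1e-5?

Initial width b − a = 10.9 − 3.52 = 7.380000.
After n steps the width is (b−a)/2^n; need (b−a)/2^n ≤ 1e-5.
So n ≥ log₂(7.380000/1e-5) = log₂(738000.0000) ≈ 19.4933.
Hence n = 20.

20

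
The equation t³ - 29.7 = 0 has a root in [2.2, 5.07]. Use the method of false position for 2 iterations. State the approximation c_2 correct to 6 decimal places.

2.893617

f(2.200000) = -19.052000, f(5.070000) = 100.623843
step 1: c = 2.656895, f(c) = -10.944746 < 0 → new bracket [2.656895, 5.070000]
step 2: c = 2.893617, f(c) = -5.471681 < 0 → new bracket [2.893617, 5.070000]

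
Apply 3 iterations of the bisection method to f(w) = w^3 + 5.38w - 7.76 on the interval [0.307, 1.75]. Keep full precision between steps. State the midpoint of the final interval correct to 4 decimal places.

f(0.307000) = -6.079406, f(1.750000) = 7.014375 (opposite signs)
step 1: m = 1.028500, f(m) = -1.138710 < 0 → root in [1.028500, 1.750000]
step 2: m = 1.389250, f(m) = 2.395439 > 0 → root in [1.028500, 1.389250]
step 3: m = 1.208875, f(m) = 0.510372 > 0 → root in [1.028500, 1.208875]
Midpoint of [1.028500, 1.208875] = 1.118688

1.1187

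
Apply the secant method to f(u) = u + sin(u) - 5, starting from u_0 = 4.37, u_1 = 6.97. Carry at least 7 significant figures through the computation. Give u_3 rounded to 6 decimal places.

f(u_0) = -1.571955, f(u_1) = 2.604077
u_2 = 6.970000 - (2.604077)·(6.970000 - 4.370000)/(2.604077 - (-1.571955)) = 5.348700; f(u_2) = -0.455593
u_3 = 5.348700 - (-0.455593)·(5.348700 - 6.970000)/(-0.455593 - (2.604077)) = 5.590116; f(u_3) = -0.048785

5.590116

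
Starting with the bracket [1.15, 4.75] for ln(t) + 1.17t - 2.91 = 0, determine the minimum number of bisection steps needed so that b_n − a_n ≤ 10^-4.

16

Initial width b − a = 4.75 − 1.15 = 3.600000.
After n steps the width is (b−a)/2^n; need (b−a)/2^n ≤ 10^-4.
So n ≥ log₂(3.600000/10^-4) = log₂(36000.0000) ≈ 15.1357.
Hence n = 16.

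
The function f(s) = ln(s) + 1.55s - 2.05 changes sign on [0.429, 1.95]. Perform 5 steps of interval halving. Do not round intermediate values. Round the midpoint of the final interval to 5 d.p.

1.21327

f(0.429000) = -2.231348, f(1.950000) = 1.640329 (opposite signs)
step 1: m = 1.189500, f(m) = -0.032742 < 0 → root in [1.189500, 1.950000]
step 2: m = 1.569750, f(m) = 0.834029 > 0 → root in [1.189500, 1.569750]
step 3: m = 1.379625, f(m) = 0.410230 > 0 → root in [1.189500, 1.379625]
step 4: m = 1.284562, f(m) = 0.191490 > 0 → root in [1.189500, 1.284562]
step 5: m = 1.237031, f(m) = 0.080113 > 0 → root in [1.189500, 1.237031]
Midpoint of [1.189500, 1.237031] = 1.213266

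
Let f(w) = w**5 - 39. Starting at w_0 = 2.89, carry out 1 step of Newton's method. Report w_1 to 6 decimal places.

f'(w) = 5w**4
w_0 = 2.890000: f = 162.599390, f' = 348.787872 → w_1 = 2.890000 - (162.599390)/(348.787872) = 2.423816

2.423816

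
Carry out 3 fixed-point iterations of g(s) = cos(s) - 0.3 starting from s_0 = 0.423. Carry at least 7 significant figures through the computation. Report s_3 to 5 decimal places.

s_1 = g(0.423000) = 0.611862
s_2 = g(0.611862) = 0.518580
s_3 = g(0.518580) = 0.568524

0.56852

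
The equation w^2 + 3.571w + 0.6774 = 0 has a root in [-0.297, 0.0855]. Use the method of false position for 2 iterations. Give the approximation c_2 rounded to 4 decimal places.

f(-0.297000) = -0.294978, f(0.085500) = 0.990031
step 1: c = -0.209196, f(c) = -0.025876 < 0 → new bracket [-0.209196, 0.085500]
step 2: c = -0.201690, f(c) = -0.002156 < 0 → new bracket [-0.201690, 0.085500]

-0.2017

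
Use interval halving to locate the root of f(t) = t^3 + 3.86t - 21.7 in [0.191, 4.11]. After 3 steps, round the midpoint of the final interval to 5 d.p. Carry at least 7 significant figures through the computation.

f(0.191000) = -20.955772, f(4.110000) = 63.591131 (opposite signs)
step 1: m = 2.150500, f(m) = -3.453760 < 0 → root in [2.150500, 4.110000]
step 2: m = 3.130250, f(m) = 21.054410 > 0 → root in [2.150500, 3.130250]
step 3: m = 2.640375, f(m) = 6.899433 > 0 → root in [2.150500, 2.640375]
Midpoint of [2.150500, 2.640375] = 2.395437

2.39544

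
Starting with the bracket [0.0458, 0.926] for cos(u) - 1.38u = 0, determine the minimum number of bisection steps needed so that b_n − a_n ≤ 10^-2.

Initial width b − a = 0.926 − 0.0458 = 0.880200.
After n steps the width is (b−a)/2^n; need (b−a)/2^n ≤ 10^-2.
So n ≥ log₂(0.880200/10^-2) = log₂(88.0200) ≈ 6.4598.
Hence n = 7.

7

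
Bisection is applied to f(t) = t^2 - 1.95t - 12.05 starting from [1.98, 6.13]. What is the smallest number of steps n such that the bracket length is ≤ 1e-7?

26

Initial width b − a = 6.13 − 1.98 = 4.150000.
After n steps the width is (b−a)/2^n; need (b−a)/2^n ≤ 1e-7.
So n ≥ log₂(4.150000/1e-7) = log₂(41500000.0000) ≈ 25.3066.
Hence n = 26.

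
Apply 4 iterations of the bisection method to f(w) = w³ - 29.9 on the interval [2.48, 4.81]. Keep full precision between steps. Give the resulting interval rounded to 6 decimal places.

[3.062500, 3.208125]

f(2.480000) = -14.647008, f(4.810000) = 81.384641 (opposite signs)
step 1: m = 3.645000, f(m) = 18.527561 > 0 → root in [2.480000, 3.645000]
step 2: m = 3.062500, f(m) = -1.177100 < 0 → root in [3.062500, 3.645000]
step 3: m = 3.353750, f(m) = 7.821770 > 0 → root in [3.062500, 3.353750]
step 4: m = 3.208125, f(m) = 3.118234 > 0 → root in [3.062500, 3.208125]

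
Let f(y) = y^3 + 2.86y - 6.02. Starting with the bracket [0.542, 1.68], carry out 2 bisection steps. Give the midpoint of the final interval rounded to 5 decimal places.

f(0.542000) = -4.310660, f(1.680000) = 3.526432 (opposite signs)
step 1: m = 1.111000, f(m) = -1.471209 < 0 → root in [1.111000, 1.680000]
step 2: m = 1.395500, f(m) = 0.688755 > 0 → root in [1.111000, 1.395500]
Midpoint of [1.111000, 1.395500] = 1.253250

1.25325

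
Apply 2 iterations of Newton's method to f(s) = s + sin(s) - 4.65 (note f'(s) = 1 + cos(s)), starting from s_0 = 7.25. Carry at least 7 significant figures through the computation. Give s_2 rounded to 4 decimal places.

5.4536

s_0 = 7.250000: f = 3.423081, f' = 1.567924 → s_1 = 7.250000 - (3.423081)/(1.567924) = 5.066807
s_1 = 5.066807: f = -0.521041, f' = 1.347045 → s_2 = 5.066807 - (-0.521041)/(1.347045) = 5.453611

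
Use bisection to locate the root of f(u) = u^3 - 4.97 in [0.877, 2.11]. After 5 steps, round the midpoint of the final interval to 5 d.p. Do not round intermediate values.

1.70542

f(0.877000) = -4.295474, f(2.110000) = 4.423931 (opposite signs)
step 1: m = 1.493500, f(m) = -1.638685 < 0 → root in [1.493500, 2.110000]
step 2: m = 1.801750, f(m) = 0.879027 > 0 → root in [1.493500, 1.801750]
step 3: m = 1.647625, f(m) = -0.497245 < 0 → root in [1.647625, 1.801750]
step 4: m = 1.724687, f(m) = 0.160164 > 0 → root in [1.647625, 1.724687]
step 5: m = 1.686156, f(m) = -0.176051 < 0 → root in [1.686156, 1.724687]
Midpoint of [1.686156, 1.724687] = 1.705422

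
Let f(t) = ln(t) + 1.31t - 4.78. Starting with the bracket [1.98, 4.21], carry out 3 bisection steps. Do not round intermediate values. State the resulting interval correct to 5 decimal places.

f(1.980000) = -1.503103, f(4.210000) = 2.172563 (opposite signs)
step 1: m = 3.095000, f(m) = 0.404238 > 0 → root in [1.980000, 3.095000]
step 2: m = 2.537500, f(m) = -0.524696 < 0 → root in [2.537500, 3.095000]
step 3: m = 2.816250, f(m) = -0.055306 < 0 → root in [2.816250, 3.095000]

[2.81625, 3.09500]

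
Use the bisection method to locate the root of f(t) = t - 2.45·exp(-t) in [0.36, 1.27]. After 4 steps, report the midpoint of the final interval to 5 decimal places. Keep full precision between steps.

f(0.360000) = -1.349307, f(1.270000) = 0.581963 (opposite signs)
step 1: m = 0.815000, f(m) = -0.269466 < 0 → root in [0.815000, 1.270000]
step 2: m = 1.042500, f(m) = 0.178698 > 0 → root in [0.815000, 1.042500]
step 3: m = 0.928750, f(m) = -0.039116 < 0 → root in [0.928750, 1.042500]
step 4: m = 0.985625, f(m) = 0.071271 > 0 → root in [0.928750, 0.985625]
Midpoint of [0.928750, 0.985625] = 0.957187

0.95719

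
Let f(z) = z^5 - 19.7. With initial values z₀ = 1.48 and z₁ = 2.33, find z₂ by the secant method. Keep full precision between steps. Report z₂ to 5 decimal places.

f(z_0) = -12.599179, f(z_1) = 48.971986
z_2 = 2.330000 - (48.971986)·(2.330000 - 1.480000)/(48.971986 - (-12.599179)) = 1.653934; f(z_2) = -7.323709

1.65393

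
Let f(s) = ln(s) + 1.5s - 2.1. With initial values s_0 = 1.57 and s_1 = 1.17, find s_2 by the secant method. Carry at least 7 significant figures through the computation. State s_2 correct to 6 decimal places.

f(s_0) = 0.706076, f(s_1) = -0.187996
s_2 = 1.170000 - (-0.187996)·(1.170000 - 1.570000)/(-0.187996 - (0.706076)) = 1.254108; f(s_2) = 0.007586

1.254108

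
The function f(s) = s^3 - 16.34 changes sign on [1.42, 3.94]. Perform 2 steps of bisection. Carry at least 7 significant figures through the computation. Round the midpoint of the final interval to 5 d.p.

f(1.420000) = -13.476712, f(3.940000) = 44.822984 (opposite signs)
step 1: m = 2.680000, f(m) = 2.908832 > 0 → root in [1.420000, 2.680000]
step 2: m = 2.050000, f(m) = -7.724875 < 0 → root in [2.050000, 2.680000]
Midpoint of [2.050000, 2.680000] = 2.365000

2.36500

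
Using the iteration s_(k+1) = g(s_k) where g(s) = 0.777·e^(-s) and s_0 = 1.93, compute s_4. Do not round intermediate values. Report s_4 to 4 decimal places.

0.5271

s_1 = g(1.930000) = 0.112780
s_2 = g(0.112780) = 0.694131
s_3 = g(0.694131) = 0.388118
s_4 = g(0.388118) = 0.527064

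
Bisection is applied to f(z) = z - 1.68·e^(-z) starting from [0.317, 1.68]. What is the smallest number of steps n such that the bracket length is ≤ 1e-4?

Initial width b − a = 1.68 − 0.317 = 1.363000.
After n steps the width is (b−a)/2^n; need (b−a)/2^n ≤ 1e-4.
So n ≥ log₂(1.363000/1e-4) = log₂(13630.0000) ≈ 13.7345.
Hence n = 14.

14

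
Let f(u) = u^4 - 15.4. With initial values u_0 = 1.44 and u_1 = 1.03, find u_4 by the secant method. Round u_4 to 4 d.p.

1.6784

f(u_0) = -11.100183, f(u_1) = -14.274491
u_2 = 1.030000 - (-14.274491)·(1.030000 - 1.440000)/(-14.274491 - (-11.100183)) = 2.873722; f(u_2) = 52.799146
u_3 = 2.873722 - (52.799146)·(2.873722 - 1.030000)/(52.799146 - (-14.274491)) = 1.422378; f(u_3) = -11.306832
u_4 = 1.422378 - (-11.306832)·(1.422378 - 2.873722)/(-11.306832 - (52.799146)) = 1.678362; f(u_4) = -7.465088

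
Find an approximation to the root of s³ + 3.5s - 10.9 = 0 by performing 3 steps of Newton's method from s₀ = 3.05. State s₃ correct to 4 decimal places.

1.7050

f'(s) = 3s² + 3.5
s_0 = 3.050000: f = 28.147625, f' = 31.407500 → s_1 = 3.050000 - (28.147625)/(31.407500) = 2.153793
s_1 = 2.153793: f = 6.629341, f' = 17.416471 → s_2 = 2.153793 - (6.629341)/(17.416471) = 1.773157
s_2 = 1.773157: f = 0.881002, f' = 12.932253 → s_3 = 1.773157 - (0.881002)/(12.932253) = 1.705032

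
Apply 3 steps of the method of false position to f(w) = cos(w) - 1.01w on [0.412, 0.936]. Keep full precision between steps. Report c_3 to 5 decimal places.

0.73467

f(0.412000) = 0.500202, f(0.936000) = -0.352346
step 1: c = 0.719438, f(c) = 0.025544 > 0 → new bracket [0.719438, 0.936000]
step 2: c = 0.734077, f(c) = 0.001032 > 0 → new bracket [0.734077, 0.936000]
step 3: c = 0.734666, f(c) = 0.000041 > 0 → new bracket [0.734666, 0.936000]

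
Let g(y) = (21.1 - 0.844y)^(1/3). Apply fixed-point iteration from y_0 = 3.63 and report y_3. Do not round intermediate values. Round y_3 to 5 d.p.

2.66147

y_1 = g(3.630000) = 2.622501
y_2 = g(2.622501) = 2.663083
y_3 = g(2.663083) = 2.661472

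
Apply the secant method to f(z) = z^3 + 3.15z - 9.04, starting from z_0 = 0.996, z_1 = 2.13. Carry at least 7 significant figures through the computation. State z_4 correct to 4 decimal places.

f(z_0) = -4.914552, f(z_1) = 7.333097
z_2 = 2.130000 - (7.333097)·(2.130000 - 0.996000)/(7.333097 - (-4.914552)) = 1.451034; f(z_2) = -1.414087
z_3 = 1.451034 - (-1.414087)·(1.451034 - 2.130000)/(-1.414087 - (7.333097)) = 1.560797; f(z_3) = -0.321248
z_4 = 1.560797 - (-0.321248)·(1.560797 - 1.451034)/(-0.321248 - (-1.414087)) = 1.593063; f(z_4) = 0.021103

1.5931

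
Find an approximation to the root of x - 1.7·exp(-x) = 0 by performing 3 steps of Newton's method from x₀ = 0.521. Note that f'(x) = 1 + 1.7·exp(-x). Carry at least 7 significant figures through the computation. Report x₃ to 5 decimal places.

x_0 = 0.521000: f = -0.488675, f' = 2.009675 → x_1 = 0.521000 - (-0.488675)/(2.009675) = 0.764161
x_1 = 0.764161: f = -0.027570, f' = 1.791732 → x_2 = 0.764161 - (-0.027570)/(1.791732) = 0.779549
x_2 = 0.779549: f = -0.000093, f' = 1.779642 → x_3 = 0.779549 - (-0.000093)/(1.779642) = 0.779601

0.77960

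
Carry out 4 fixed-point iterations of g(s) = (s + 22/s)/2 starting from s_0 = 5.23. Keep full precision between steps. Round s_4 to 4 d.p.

4.6904

s_1 = g(5.230000) = 4.718250
s_2 = g(4.718250) = 4.690498
s_3 = g(4.690498) = 4.690416
s_4 = g(4.690416) = 4.690416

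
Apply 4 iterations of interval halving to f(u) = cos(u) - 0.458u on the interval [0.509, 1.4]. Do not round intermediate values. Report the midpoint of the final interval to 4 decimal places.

f(0.509000) = 0.640110, f(1.400000) = -0.471233 (opposite signs)
step 1: m = 0.954500, f(m) = 0.140856 > 0 → root in [0.954500, 1.400000]
step 2: m = 1.177250, f(m) = -0.155714 < 0 → root in [0.954500, 1.177250]
step 3: m = 1.065875, f(m) = -0.004432 < 0 → root in [0.954500, 1.065875]
step 4: m = 1.010187, f(m) = 0.069036 > 0 → root in [1.010187, 1.065875]
Midpoint of [1.010187, 1.065875] = 1.038031

1.0380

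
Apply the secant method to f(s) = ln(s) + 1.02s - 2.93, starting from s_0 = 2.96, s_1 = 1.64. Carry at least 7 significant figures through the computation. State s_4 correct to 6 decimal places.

2.130856

f(s_0) = 1.174389, f(s_1) = -0.762504
s_2 = 1.640000 - (-0.762504)·(1.640000 - 2.960000)/(-0.762504 - (1.174389)) = 2.159649; f(s_2) = 0.042788
s_3 = 2.159649 - (0.042788)·(2.159649 - 1.640000)/(0.042788 - (-0.762504)) = 2.132038; f(s_3) = 0.001758
s_4 = 2.132038 - (0.001758)·(2.132038 - 2.159649)/(0.001758 - (0.042788)) = 2.130856; f(s_4) = -0.000004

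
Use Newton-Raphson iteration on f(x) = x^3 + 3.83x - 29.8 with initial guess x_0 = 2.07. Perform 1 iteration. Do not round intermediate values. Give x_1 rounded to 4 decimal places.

Newton update: x ← x − f(x)/f'(x).
f'(x) = 3x^2 + 3.83
x_0 = 2.070000: f = -13.002157, f' = 16.684700 → x_1 = 2.070000 - (-13.002157)/(16.684700) = 2.849286

2.8493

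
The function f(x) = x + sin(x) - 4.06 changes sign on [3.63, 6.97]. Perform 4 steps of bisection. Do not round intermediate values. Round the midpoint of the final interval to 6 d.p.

4.986875

f(3.630000) = -0.899220, f(6.970000) = 3.544077 (opposite signs)
step 1: m = 5.300000, f(m) = 0.407733 > 0 → root in [3.630000, 5.300000]
step 2: m = 4.465000, f(m) = -0.564555 < 0 → root in [4.465000, 5.300000]
step 3: m = 4.882500, f(m) = -0.163066 < 0 → root in [4.882500, 5.300000]
step 4: m = 5.091250, f(m) = 0.102163 > 0 → root in [4.882500, 5.091250]
Midpoint of [4.882500, 5.091250] = 4.986875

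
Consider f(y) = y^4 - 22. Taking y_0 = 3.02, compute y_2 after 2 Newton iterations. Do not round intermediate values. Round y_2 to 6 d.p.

2.215862

f'(y) = 4y^3
y_0 = 3.020000: f = 61.181696, f' = 110.174432 → y_1 = 3.020000 - (61.181696)/(110.174432) = 2.464683
y_1 = 2.464683: f = 14.901543, f' = 59.888493 → y_2 = 2.464683 - (14.901543)/(59.888493) = 2.215862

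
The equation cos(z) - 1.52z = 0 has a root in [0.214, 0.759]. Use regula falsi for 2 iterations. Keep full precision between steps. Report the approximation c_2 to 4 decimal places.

0.5575

f(0.214000) = 0.651909, f(0.759000) = -0.428155
step 1: c = 0.542953, f(c) = 0.030898 > 0 → new bracket [0.542953, 0.759000]
step 2: c = 0.557495, f(c) = 0.001191 > 0 → new bracket [0.557495, 0.759000]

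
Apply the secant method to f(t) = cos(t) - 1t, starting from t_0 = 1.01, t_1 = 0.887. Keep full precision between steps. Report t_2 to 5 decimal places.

0.74613

f(t_0) = -0.478139, f(t_1) = -0.255260
t_2 = 0.887000 - (-0.255260)·(0.887000 - 1.010000)/(-0.255260 - (-0.478139)) = 0.746131; f(t_2) = -0.011810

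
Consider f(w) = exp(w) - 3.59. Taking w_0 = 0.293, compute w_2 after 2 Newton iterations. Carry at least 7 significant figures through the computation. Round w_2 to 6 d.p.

1.471259

f'(w) = exp(w)
w_0 = 0.293000: f = -2.249557, f' = 1.340443 → w_1 = 0.293000 - (-2.249557)/(1.340443) = 1.971219
w_1 = 1.971219: f = 3.589426, f' = 7.179426 → w_2 = 1.971219 - (3.589426)/(7.179426) = 1.471259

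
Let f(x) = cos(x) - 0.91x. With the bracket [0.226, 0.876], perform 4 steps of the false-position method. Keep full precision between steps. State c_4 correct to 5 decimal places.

f(0.226000) = 0.768911, f(0.876000) = -0.156931
step 1: c = 0.765824, f(c) = 0.023911 > 0 → new bracket [0.765824, 0.876000]
step 2: c = 0.780392, f(c) = 0.000481 > 0 → new bracket [0.780392, 0.876000]
step 3: c = 0.780684, f(c) = 0.000010 > 0 → new bracket [0.780684, 0.876000]
step 4: c = 0.780690, f(c) = 0.000000 > 0 → new bracket [0.780690, 0.876000]

0.78069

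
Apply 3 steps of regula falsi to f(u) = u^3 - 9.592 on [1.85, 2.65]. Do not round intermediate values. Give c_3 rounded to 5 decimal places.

f(1.850000) = -3.260375, f(2.650000) = 9.017625
step 1: c = 2.062437, f(c) = -0.819124 < 0 → new bracket [2.062437, 2.650000]
step 2: c = 2.111364, f(c) = -0.179835 < 0 → new bracket [2.111364, 2.650000]
step 3: c = 2.121896, f(c) = -0.038284 < 0 → new bracket [2.121896, 2.650000]

2.12190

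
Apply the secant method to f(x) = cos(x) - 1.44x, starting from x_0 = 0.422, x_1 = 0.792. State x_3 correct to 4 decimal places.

0.5804

f(x_0) = 0.304592, f(x_1) = -0.438057
x_2 = 0.792000 - (-0.438057)·(0.792000 - 0.422000)/(-0.438057 - (0.304592)) = 0.573753; f(x_2) = 0.013666
x_3 = 0.573753 - (0.013666)·(0.573753 - 0.792000)/(0.013666 - (-0.438057)) = 0.580355; f(x_3) = 0.000556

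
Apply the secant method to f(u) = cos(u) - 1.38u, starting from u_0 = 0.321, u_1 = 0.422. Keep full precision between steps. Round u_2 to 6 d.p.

0.611293

f(u_0) = 0.505940, f(u_1) = 0.329912
u_2 = 0.422000 - (0.329912)·(0.422000 - 0.321000)/(0.329912 - (0.505940)) = 0.611293; f(u_2) = -0.024678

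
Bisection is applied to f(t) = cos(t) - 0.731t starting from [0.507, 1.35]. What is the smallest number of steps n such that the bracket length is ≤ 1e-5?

Initial width b − a = 1.35 − 0.507 = 0.843000.
After n steps the width is (b−a)/2^n; need (b−a)/2^n ≤ 1e-5.
So n ≥ log₂(0.843000/1e-5) = log₂(84300.0000) ≈ 16.3632.
Hence n = 17.

17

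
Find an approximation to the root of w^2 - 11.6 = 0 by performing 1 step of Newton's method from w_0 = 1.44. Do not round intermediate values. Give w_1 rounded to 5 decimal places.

f'(w) = 2w
w_0 = 1.440000: f = -9.526400, f' = 2.880000 → w_1 = 1.440000 - (-9.526400)/(2.880000) = 4.747778

4.74778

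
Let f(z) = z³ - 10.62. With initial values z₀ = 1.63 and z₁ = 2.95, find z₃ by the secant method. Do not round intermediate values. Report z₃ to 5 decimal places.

Secant update: z_(k+1) = z_k − f(z_k)·(z_k − z_(k-1))/(f(z_k) − f(z_(k-1))).
f(z_0) = -6.289253, f(z_1) = 15.052375
z_2 = 2.950000 - (15.052375)·(2.950000 - 1.630000)/(15.052375 - (-6.289253)) = 2.018996; f(z_2) = -2.389873
z_3 = 2.018996 - (-2.389873)·(2.018996 - 2.950000)/(-2.389873 - (15.052375)) = 2.146559; f(z_3) = -0.729267

2.14656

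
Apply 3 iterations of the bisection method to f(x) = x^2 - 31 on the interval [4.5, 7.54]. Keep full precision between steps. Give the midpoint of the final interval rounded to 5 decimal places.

5.45000

f(4.500000) = -10.750000, f(7.540000) = 25.851600 (opposite signs)
step 1: m = 6.020000, f(m) = 5.240400 > 0 → root in [4.500000, 6.020000]
step 2: m = 5.260000, f(m) = -3.332400 < 0 → root in [5.260000, 6.020000]
step 3: m = 5.640000, f(m) = 0.809600 > 0 → root in [5.260000, 5.640000]
Midpoint of [5.260000, 5.640000] = 5.450000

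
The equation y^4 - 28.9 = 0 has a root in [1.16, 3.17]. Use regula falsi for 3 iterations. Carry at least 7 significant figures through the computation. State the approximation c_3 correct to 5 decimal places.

2.19219

f(1.160000) = -27.089361, f(3.170000) = 72.080391
step 1: c = 1.709055, f(c) = -20.368531 < 0 → new bracket [1.709055, 3.170000]
step 2: c = 2.030933, f(c) = -11.886940 < 0 → new bracket [2.030933, 3.170000]
step 3: c = 2.192186, f(c) = -5.805424 < 0 → new bracket [2.192186, 3.170000]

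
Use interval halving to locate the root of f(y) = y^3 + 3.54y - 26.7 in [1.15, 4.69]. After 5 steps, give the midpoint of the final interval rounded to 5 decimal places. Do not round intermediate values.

2.64344

f(1.150000) = -21.108125, f(4.690000) = 93.064309 (opposite signs)
step 1: m = 2.920000, f(m) = 8.533888 > 0 → root in [1.150000, 2.920000]
step 2: m = 2.035000, f(m) = -11.068707 < 0 → root in [2.035000, 2.920000]
step 3: m = 2.477500, f(m) = -2.722740 < 0 → root in [2.477500, 2.920000]
step 4: m = 2.698750, f(m) = 2.509250 > 0 → root in [2.477500, 2.698750]
step 5: m = 2.588125, f(m) = -0.201764 < 0 → root in [2.588125, 2.698750]
Midpoint of [2.588125, 2.698750] = 2.643438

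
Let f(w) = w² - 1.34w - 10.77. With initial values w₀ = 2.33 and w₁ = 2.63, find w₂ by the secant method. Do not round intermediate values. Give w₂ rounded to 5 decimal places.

4.66793

Secant update: w_(k+1) = w_k − f(w_k)·(w_k − w_(k-1))/(f(w_k) − f(w_(k-1))).
f(w_0) = -8.463300, f(w_1) = -7.377300
w_2 = 2.630000 - (-7.377300)·(2.630000 - 2.330000)/(-7.377300 - (-8.463300)) = 4.667928; f(w_2) = 4.764530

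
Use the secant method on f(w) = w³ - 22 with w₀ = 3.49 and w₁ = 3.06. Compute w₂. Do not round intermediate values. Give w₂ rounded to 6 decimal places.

2.853545

f(w_0) = 20.508549, f(w_1) = 6.652616
w_2 = 3.060000 - (6.652616)·(3.060000 - 3.490000)/(6.652616 - (20.508549)) = 2.853545; f(w_2) = 1.235618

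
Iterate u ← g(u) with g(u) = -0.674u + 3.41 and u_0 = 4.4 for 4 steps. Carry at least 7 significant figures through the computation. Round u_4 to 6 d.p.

u_1 = g(4.400000) = 0.444400
u_2 = g(0.444400) = 3.110474
u_3 = g(3.110474) = 1.313540
u_4 = g(1.313540) = 2.524674

2.524674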